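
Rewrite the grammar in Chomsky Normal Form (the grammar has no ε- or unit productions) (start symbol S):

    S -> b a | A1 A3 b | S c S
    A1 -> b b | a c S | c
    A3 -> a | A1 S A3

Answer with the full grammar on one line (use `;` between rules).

S -> X1 X2 | A1 Y1 | S Y2; A1 -> X1 X1 | X2 Y3 | c; A3 -> a | A1 Y4; X1 -> b; X2 -> a; X3 -> c; Y1 -> A3 X1; Y2 -> X3 S; Y3 -> X3 S; Y4 -> S A3

Introduce a nonterminal for each terminal appearing in a rule of length ≥ 2: X1 → b, X2 → a, X3 → c.
Binarize each right-hand side of length ≥ 3 by chaining fresh nonterminals (Y1, Y2, …): affected rules were S → A1 A3 X1; S → S X3 S; A1 → X2 X3 S; A3 → A1 S A3.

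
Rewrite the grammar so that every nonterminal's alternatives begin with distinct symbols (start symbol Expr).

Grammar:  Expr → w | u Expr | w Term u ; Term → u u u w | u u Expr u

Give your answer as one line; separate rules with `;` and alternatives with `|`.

Expr has alternatives sharing prefix 'w': factor to Expr → w Expr1 with Expr1 → ε | Term u.
Term has alternatives sharing prefix 'u u': factor to Term → u u Term1 with Term1 → u w | Expr u.

Expr → u Expr | w Expr1; Term → u u Term1; Expr1 → ε | Term u; Term1 → u w | Expr u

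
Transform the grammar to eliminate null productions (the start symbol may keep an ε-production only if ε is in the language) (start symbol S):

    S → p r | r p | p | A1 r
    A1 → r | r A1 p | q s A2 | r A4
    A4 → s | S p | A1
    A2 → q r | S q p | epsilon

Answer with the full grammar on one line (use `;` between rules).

Nullable nonterminals: {A2}.
ε ∉ L(G), so no ε-production is kept.
Expand every rule over subsets of its nullable positions: A1 → q s A2 gives q s A2 | q s.

S → p r | r p | p | A1 r; A1 → r | r A1 p | q s A2 | q s | r A4; A4 → s | S p | A1; A2 → q r | S q p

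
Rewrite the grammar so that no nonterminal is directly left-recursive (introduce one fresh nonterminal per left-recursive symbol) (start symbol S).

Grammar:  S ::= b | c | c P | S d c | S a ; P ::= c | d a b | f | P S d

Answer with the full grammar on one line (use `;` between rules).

Directly left-recursive nonterminals: S, P.
For S: α = {d c, a}, β = {b, c, c P}. Rewrite as S → β S' and S' → α S' | ε.
For P: α = {S d}, β = {c, d a b, f}. Rewrite as P → β P' and P' → α P' | ε.

S ::= b S' | c S' | c P S'; P ::= c P' | d a b P' | f P'; S' ::= d c S' | a S' | eps; P' ::= S d P' | eps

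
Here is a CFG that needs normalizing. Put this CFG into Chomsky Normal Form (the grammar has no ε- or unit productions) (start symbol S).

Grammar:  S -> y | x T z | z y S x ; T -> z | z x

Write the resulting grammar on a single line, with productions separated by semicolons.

Introduce a nonterminal for each terminal appearing in a rule of length ≥ 2: X1 → x, X2 → z, X3 → y.
Binarize each right-hand side of length ≥ 3 by chaining fresh nonterminals (Y1, Y2, …): affected rules were S → X1 T X2; S → X2 X3 S X1.

S -> y | X1 Y1 | X2 Y2; T -> z | X2 X1; X1 -> x; X2 -> z; X3 -> y; Y1 -> T X2; Y2 -> X3 Y3; Y3 -> S X1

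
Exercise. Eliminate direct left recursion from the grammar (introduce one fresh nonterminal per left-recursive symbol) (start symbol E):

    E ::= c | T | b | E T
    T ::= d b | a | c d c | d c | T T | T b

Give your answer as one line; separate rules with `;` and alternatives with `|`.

Directly left-recursive nonterminals: E, T.
For E: α = {T}, β = {c, T, b}. Rewrite as E → β E' and E' → α E' | ε.
For T: α = {T, b}, β = {d b, a, c d c, d c}. Rewrite as T → β T' and T' → α T' | ε.

E ::= c E' | T E' | b E'; T ::= d b T' | a T' | c d c T' | d c T'; E' ::= T E' | ε; T' ::= T T' | b T' | ε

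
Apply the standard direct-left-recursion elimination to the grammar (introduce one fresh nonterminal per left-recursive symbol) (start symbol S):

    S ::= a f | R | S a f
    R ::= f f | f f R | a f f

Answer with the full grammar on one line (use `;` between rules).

S ::= a f S' | R S'; R ::= f f | f f R | a f f; S' ::= a f S' | eps

S is directly left-recursive.
For S: α = {a f}, β = {a f, R}. Rewrite as S → β S' and S' → α S' | ε.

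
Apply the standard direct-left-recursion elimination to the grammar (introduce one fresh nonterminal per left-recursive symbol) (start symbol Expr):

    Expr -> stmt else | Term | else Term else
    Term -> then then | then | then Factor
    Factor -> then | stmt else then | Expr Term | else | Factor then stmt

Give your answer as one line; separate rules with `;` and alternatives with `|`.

Left recursion appears on Factor.
For Factor: α = {then stmt}, β = {then, stmt else then, Expr Term, else}. Rewrite as Factor → β Factor1 and Factor1 → α Factor1 | ε.

Expr -> stmt else | Term | else Term else; Term -> then then | then | then Factor; Factor -> then Factor1 | stmt else then Factor1 | Expr Term Factor1 | else Factor1; Factor1 -> then stmt Factor1 | ε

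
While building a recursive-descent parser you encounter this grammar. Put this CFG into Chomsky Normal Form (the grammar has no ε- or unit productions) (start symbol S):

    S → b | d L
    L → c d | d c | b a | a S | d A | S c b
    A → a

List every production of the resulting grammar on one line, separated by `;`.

Introduce a nonterminal for each terminal appearing in a rule of length ≥ 2: X1 → d, X2 → c, X3 → b, X4 → a.
Binarize each right-hand side of length ≥ 3 by chaining fresh nonterminals (Y1, Y2, …): affected rules were L → S X2 X3.

S → b | X1 L; L → X2 X1 | X1 X2 | X3 X4 | X4 S | X1 A | S Y1; A → a; X1 → d; X2 → c; X3 → b; X4 → a; Y1 → X2 X3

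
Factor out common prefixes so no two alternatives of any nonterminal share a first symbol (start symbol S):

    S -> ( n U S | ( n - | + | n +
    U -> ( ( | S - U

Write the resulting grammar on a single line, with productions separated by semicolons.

S has alternatives sharing prefix '( n': factor to S → ( n S' with S' → U S | -.

S -> + | n + | ( n S'; U -> ( ( | S - U; S' -> U S | -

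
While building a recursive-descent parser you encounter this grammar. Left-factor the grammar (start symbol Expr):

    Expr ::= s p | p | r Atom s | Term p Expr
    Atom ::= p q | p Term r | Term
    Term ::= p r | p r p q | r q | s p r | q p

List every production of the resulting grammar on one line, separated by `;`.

Atom has alternatives sharing prefix 'p': factor to Atom → p Atom1 with Atom1 → q | Term r.
Term has alternatives sharing prefix 'p r': factor to Term → p r Term1 with Term1 → ε | p q.

Expr ::= s p | p | r Atom s | Term p Expr; Atom ::= Term | p Atom1; Term ::= r q | s p r | q p | p r Term1; Atom1 ::= q | Term r; Term1 ::= ε | p q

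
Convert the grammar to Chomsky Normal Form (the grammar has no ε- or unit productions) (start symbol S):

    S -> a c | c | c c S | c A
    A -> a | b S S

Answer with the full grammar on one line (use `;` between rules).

Introduce a nonterminal for each terminal appearing in a rule of length ≥ 2: X1 → a, X2 → c, X3 → b.
Binarize each right-hand side of length ≥ 3 by chaining fresh nonterminals (Y1, Y2, …): affected rules were S → X2 X2 S; A → X3 S S.

S -> X1 X2 | c | X2 Y1 | X2 A; A -> a | X3 Y2; X1 -> a; X2 -> c; X3 -> b; Y1 -> X2 S; Y2 -> S S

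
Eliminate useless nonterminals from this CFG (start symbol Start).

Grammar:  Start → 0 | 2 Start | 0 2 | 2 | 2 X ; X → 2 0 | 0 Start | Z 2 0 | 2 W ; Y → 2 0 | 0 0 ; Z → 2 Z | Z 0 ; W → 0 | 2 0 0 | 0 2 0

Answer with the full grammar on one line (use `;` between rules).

Generating nonterminals: {Start, W, X, Y}.
Reachable from Start after that: {Start, W, X}.
Removed useless symbols: {Y, Z} and every production mentioning them.

Start → 0 | 2 Start | 0 2 | 2 | 2 X; X → 2 0 | 0 Start | 2 W; W → 0 | 2 0 0 | 0 2 0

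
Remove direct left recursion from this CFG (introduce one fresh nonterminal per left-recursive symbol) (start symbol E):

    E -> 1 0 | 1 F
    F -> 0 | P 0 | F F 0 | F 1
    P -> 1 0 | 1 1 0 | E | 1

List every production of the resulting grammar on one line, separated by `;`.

F is directly left-recursive.
For F: α = {F 0, 1}, β = {0, P 0}. Rewrite as F → β F' and F' → α F' | ε.

E -> 1 0 | 1 F; F -> 0 F' | P 0 F'; P -> 1 0 | 1 1 0 | E | 1; F' -> F 0 F' | 1 F' | ε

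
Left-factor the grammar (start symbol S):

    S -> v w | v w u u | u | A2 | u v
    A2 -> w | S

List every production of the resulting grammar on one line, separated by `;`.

S -> A2 | v w S' | u S''; A2 -> w | S; S' -> eps | u u; S'' -> eps | v

S has alternatives sharing prefix 'v w': factor to S → v w S' with S' → ε | u u.
S has alternatives sharing prefix 'u': factor to S → u S'' with S'' → ε | v.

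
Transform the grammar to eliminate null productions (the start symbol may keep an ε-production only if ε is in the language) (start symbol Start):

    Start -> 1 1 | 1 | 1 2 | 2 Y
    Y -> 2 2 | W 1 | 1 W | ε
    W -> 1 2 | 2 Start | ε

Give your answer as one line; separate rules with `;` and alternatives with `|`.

Nullable set = {W, Y}.
ε ∉ L(G), so no ε-production is kept.
Expand every rule over subsets of its nullable positions: Start → 2 Y gives 2 Y | 2. Y → W 1 gives W 1 | 1.

Start -> 1 1 | 1 | 1 2 | 2 Y | 2; Y -> 2 2 | W 1 | 1 | 1 W; W -> 1 2 | 2 Start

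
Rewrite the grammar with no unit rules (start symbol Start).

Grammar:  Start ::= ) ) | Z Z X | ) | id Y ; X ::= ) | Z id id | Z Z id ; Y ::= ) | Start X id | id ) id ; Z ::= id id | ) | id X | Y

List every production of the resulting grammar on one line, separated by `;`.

Start ::= ) ) | Z Z X | ) | id Y; X ::= ) | Z id id | Z Z id; Y ::= ) | Start X id | id ) id; Z ::= id id | ) | id X | Start X id | id ) id

Unit pairs: Z ⇒* {Y}.
For each unit pair (A, B), copy every non-unit production of B to A, then drop all unit productions.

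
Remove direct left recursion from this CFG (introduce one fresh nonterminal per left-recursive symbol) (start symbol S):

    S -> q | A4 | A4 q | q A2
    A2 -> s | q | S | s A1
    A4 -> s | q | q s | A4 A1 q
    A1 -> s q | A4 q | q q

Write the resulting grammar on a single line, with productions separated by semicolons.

S -> q | A4 | A4 q | q A2; A2 -> s | q | S | s A1; A4 -> s A4' | q A4' | q s A4'; A1 -> s q | A4 q | q q; A4' -> A1 q A4' | epsilon

Left recursion appears on A4.
For A4: α = {A1 q}, β = {s, q, q s}. Rewrite as A4 → β A4' and A4' → α A4' | ε.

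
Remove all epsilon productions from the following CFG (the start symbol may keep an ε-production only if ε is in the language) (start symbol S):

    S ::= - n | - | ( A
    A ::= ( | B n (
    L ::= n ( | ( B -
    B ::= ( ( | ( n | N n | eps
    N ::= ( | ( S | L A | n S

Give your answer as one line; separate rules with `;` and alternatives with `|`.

The nullable symbols are {B}.
ε ∉ L(G), so no ε-production is kept.
Expand every rule over subsets of its nullable positions: A → B n ( gives B n ( | n (. L → ( B - gives ( B - | ( -.

S ::= - n | - | ( A; A ::= ( | B n ( | n (; L ::= n ( | ( B - | ( -; B ::= ( ( | ( n | N n; N ::= ( | ( S | L A | n S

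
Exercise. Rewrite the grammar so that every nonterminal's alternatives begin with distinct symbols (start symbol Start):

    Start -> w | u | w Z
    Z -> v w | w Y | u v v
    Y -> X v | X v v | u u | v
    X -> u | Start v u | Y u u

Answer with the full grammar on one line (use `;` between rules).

Start has alternatives sharing prefix 'w': factor to Start → w Start1 with Start1 → ε | Z.
Y has alternatives sharing prefix 'X v': factor to Y → X v Y1 with Y1 → ε | v.

Start -> u | w Start1; Z -> v w | w Y | u v v; Y -> u u | v | X v Y1; X -> u | Start v u | Y u u; Start1 -> ε | Z; Y1 -> ε | v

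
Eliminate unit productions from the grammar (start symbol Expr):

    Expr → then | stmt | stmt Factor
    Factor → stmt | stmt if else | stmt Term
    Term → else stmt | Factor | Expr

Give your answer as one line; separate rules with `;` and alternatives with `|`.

Unit pairs: Term ⇒* {Expr, Factor}.
For every A with A ⇒* B via unit rules, add B's non-unit alternatives to A; then delete every rule of the form X → Y.

Expr → then | stmt | stmt Factor; Factor → stmt | stmt if else | stmt Term; Term → else stmt | stmt | stmt if else | stmt Term | then | stmt Factor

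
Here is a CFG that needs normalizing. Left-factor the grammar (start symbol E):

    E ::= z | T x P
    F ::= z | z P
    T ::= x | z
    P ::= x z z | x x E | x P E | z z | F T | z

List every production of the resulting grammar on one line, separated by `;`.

E ::= z | T x P; F ::= z F'; T ::= x | z; P ::= F T | x P' | z P''; F' ::= ε | P; P' ::= z z | x E | P E; P'' ::= z | ε

F has alternatives sharing prefix 'z': factor to F → z F' with F' → ε | P.
P has alternatives sharing prefix 'x': factor to P → x P' with P' → z z | x E | P E.
P has alternatives sharing prefix 'z': factor to P → z P'' with P'' → z | ε.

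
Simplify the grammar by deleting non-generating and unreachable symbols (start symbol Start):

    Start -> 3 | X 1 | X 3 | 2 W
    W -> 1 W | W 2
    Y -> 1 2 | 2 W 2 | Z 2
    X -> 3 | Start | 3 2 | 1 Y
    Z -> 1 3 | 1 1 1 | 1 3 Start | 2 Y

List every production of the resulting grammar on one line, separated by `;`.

Generating nonterminals: {Start, X, Y, Z}.
Reachable from Start after that: {Start, X, Y, Z}.
Removed useless symbols: {W} and every production mentioning them.

Start -> 3 | X 1 | X 3; Y -> 1 2 | Z 2; X -> 3 | Start | 3 2 | 1 Y; Z -> 1 3 | 1 1 1 | 1 3 Start | 2 Y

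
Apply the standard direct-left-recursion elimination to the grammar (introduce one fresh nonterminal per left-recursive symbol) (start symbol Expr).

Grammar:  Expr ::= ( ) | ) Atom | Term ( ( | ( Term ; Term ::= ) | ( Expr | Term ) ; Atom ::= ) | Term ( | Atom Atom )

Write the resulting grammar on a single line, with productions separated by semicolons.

Expr ::= ( ) | ) Atom | Term ( ( | ( Term; Term ::= ) Term1 | ( Expr Term1; Atom ::= ) Atom1 | Term ( Atom1; Term1 ::= ) Term1 | ε; Atom1 ::= Atom ) Atom1 | ε

Directly left-recursive nonterminals: Term, Atom.
For Term: α = {)}, β = {), ( Expr}. Rewrite as Term → β Term1 and Term1 → α Term1 | ε.
For Atom: α = {Atom )}, β = {), Term (}. Rewrite as Atom → β Atom1 and Atom1 → α Atom1 | ε.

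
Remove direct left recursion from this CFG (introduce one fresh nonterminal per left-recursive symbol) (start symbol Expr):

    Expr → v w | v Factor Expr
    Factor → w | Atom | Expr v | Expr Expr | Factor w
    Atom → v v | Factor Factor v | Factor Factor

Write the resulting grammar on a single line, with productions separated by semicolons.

Expr → v w | v Factor Expr; Factor → w Factor1 | Atom Factor1 | Expr v Factor1 | Expr Expr Factor1; Atom → v v | Factor Factor v | Factor Factor; Factor1 → w Factor1 | ε

Left recursion appears on Factor.
For Factor: α = {w}, β = {w, Atom, Expr v, Expr Expr}. Rewrite as Factor → β Factor1 and Factor1 → α Factor1 | ε.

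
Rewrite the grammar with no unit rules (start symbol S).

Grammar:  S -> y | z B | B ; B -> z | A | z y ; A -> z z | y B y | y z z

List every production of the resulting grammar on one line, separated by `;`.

Unit pairs: B ⇒* {A}; S ⇒* {A, B}.
For every A with A ⇒* B via unit rules, add B's non-unit alternatives to A; then delete every rule of the form X → Y.

S -> z | z y | y | z B | z z | y B y | y z z; B -> z | z y | z z | y B y | y z z; A -> z z | y B y | y z z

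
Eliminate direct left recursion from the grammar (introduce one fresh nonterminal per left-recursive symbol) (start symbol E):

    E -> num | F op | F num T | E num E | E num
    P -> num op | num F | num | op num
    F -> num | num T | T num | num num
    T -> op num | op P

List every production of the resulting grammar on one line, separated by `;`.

E -> num E' | F op E' | F num T E'; P -> num op | num F | num | op num; F -> num | num T | T num | num num; T -> op num | op P; E' -> num E E' | num E' | ε

Left recursion appears on E.
For E: α = {num E, num}, β = {num, F op, F num T}. Rewrite as E → β E' and E' → α E' | ε.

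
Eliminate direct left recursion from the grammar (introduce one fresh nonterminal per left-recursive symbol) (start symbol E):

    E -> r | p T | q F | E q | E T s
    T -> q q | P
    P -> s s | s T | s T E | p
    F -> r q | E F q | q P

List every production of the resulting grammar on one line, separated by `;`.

E -> r E' | p T E' | q F E'; T -> q q | P; P -> s s | s T | s T E | p; F -> r q | E F q | q P; E' -> q E' | T s E' | ε

Directly left-recursive nonterminal: E.
For E: α = {q, T s}, β = {r, p T, q F}. Rewrite as E → β E' and E' → α E' | ε.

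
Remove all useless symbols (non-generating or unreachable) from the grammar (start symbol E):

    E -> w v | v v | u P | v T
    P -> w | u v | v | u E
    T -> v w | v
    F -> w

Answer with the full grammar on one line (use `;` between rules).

E -> w v | v v | u P | v T; P -> w | u v | v | u E; T -> v w | v

Generating nonterminals: {E, F, P, T}.
Reachable from E after that: {E, P, T}.
Removed useless symbols: {F} and every production mentioning them.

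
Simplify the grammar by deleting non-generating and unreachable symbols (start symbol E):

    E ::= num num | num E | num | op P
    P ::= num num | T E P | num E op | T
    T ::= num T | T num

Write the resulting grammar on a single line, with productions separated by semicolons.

E ::= num num | num E | num | op P; P ::= num num | num E op

Generating nonterminals: {E, P}.
Reachable from E after that: {E, P}.
Removed useless symbols: {T} and every production mentioning them.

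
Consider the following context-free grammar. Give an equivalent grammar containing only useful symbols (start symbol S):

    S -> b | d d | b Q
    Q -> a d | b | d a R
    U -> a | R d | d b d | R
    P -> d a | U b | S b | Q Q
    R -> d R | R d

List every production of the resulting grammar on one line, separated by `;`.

S -> b | d d | b Q; Q -> a d | b

Generating nonterminals: {P, Q, S, U}.
Reachable from S after that: {Q, S}.
Removed useless symbols: {P, R, U} and every production mentioning them.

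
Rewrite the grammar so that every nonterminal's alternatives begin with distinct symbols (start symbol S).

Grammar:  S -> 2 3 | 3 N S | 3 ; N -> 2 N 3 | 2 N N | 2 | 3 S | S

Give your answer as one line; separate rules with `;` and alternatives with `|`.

S -> 2 3 | 3 S'; N -> 3 S | S | 2 N'; S' -> N S | ε; N' -> ε | N N''; N'' -> 3 | N

S has alternatives sharing prefix '3': factor to S → 3 S' with S' → N S | ε.
N has alternatives sharing prefix '2': factor to N → 2 N' with N' → N 3 | N N | ε.
N' has alternatives sharing prefix 'N': factor to N' → N N'' with N'' → 3 | N.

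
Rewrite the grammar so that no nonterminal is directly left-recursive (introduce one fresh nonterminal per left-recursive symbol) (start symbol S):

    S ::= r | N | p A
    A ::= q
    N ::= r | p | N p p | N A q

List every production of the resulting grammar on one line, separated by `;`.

N is directly left-recursive.
For N: α = {p p, A q}, β = {r, p}. Rewrite as N → β N' and N' → α N' | ε.

S ::= r | N | p A; A ::= q; N ::= r N' | p N'; N' ::= p p N' | A q N' | ε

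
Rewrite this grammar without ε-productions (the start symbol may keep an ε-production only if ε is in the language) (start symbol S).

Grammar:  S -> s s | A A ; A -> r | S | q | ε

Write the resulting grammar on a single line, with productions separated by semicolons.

S -> s s | A A | A | ε; A -> r | S | q

Nullable set = {A, S}.
ε ∈ L(G) since S is nullable, so keep S → ε.
Add the nullable-subset variants: S → A A gives A A | A.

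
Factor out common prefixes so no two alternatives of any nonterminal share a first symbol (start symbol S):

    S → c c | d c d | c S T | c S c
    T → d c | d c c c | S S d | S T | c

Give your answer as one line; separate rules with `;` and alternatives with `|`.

S has alternatives sharing prefix 'c': factor to S → c S' with S' → c | S T | S c.
T has alternatives sharing prefix 'd c': factor to T → d c T' with T' → ε | c c.
T has alternatives sharing prefix 'S': factor to T → S T'' with T'' → S d | T.
S' has alternatives sharing prefix 'S': factor to S' → S S'' with S'' → T | c.

S → d c d | c S'; T → c | d c T' | S T''; S' → c | S S''; T' → ε | c c; T'' → S d | T; S'' → T | c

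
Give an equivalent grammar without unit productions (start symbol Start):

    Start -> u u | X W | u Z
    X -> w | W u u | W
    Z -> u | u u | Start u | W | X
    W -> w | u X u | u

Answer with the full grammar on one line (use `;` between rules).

Start -> u u | X W | u Z; X -> w | W u u | u X u | u; Z -> u | u u | Start u | w | W u u | u X u; W -> w | u X u | u

Unit pairs: X ⇒* {W}; Z ⇒* {W, X}.
For every A with A ⇒* B via unit rules, add B's non-unit alternatives to A; then delete every rule of the form X → Y.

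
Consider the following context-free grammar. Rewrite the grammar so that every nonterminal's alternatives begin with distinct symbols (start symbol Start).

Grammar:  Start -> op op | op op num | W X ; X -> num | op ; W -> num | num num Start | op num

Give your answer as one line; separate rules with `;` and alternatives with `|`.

Start -> W X | op op Start1; X -> num | op; W -> op num | num W1; Start1 -> ε | num; W1 -> ε | num Start

Start has alternatives sharing prefix 'op op': factor to Start → op op Start1 with Start1 → ε | num.
W has alternatives sharing prefix 'num': factor to W → num W1 with W1 → ε | num Start.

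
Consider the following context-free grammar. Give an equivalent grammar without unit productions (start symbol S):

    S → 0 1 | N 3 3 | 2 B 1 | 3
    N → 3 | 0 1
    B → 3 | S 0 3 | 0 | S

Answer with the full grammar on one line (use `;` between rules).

S → 0 1 | N 3 3 | 2 B 1 | 3; N → 3 | 0 1; B → 3 | S 0 3 | 0 | 0 1 | N 3 3 | 2 B 1

Unit pairs: B ⇒* {S}.
Replace each nonterminal's rules with the union of the non-unit rules of every nonterminal it unit-derives.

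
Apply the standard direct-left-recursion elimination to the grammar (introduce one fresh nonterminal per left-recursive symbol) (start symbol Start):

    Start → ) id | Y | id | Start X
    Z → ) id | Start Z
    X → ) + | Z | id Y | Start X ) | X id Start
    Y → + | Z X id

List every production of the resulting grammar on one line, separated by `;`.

Left recursion appears on Start, X.
For Start: α = {X}, β = {) id, Y, id}. Rewrite as Start → β Start1 and Start1 → α Start1 | ε.
For X: α = {id Start}, β = {) +, Z, id Y, Start X )}. Rewrite as X → β X1 and X1 → α X1 | ε.

Start → ) id Start1 | Y Start1 | id Start1; Z → ) id | Start Z; X → ) + X1 | Z X1 | id Y X1 | Start X ) X1; Y → + | Z X id; Start1 → X Start1 | eps; X1 → id Start X1 | eps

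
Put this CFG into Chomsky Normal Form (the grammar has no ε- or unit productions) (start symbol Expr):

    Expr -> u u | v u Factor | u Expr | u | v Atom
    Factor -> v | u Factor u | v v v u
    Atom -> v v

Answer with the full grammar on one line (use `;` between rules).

Introduce a nonterminal for each terminal appearing in a rule of length ≥ 2: X1 → u, X2 → v.
Binarize each right-hand side of length ≥ 3 by chaining fresh nonterminals (Y1, Y2, …): affected rules were Expr → X2 X1 Factor; Factor → X1 Factor X1; Factor → X2 X2 X2 X1.

Expr -> X1 X1 | X2 Y1 | X1 Expr | u | X2 Atom; Factor -> v | X1 Y2 | X2 Y3; Atom -> X2 X2; X1 -> u; X2 -> v; Y1 -> X1 Factor; Y2 -> Factor X1; Y3 -> X2 Y4; Y4 -> X2 X1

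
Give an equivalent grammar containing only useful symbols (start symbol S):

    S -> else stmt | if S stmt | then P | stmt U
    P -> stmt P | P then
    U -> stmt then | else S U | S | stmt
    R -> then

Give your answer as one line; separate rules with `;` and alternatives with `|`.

Generating nonterminals: {R, S, U}.
Reachable from S after that: {S, U}.
Removed useless symbols: {P, R} and every production mentioning them.

S -> else stmt | if S stmt | stmt U; U -> stmt then | else S U | S | stmt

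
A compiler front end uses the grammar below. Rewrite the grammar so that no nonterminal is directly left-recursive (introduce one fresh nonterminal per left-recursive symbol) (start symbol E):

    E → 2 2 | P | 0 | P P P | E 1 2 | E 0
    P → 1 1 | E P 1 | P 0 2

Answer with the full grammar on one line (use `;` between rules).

E → 2 2 E' | P E' | 0 E' | P P P E'; P → 1 1 P' | E P 1 P'; E' → 1 2 E' | 0 E' | eps; P' → 0 2 P' | eps

E, P are directly left-recursive.
For E: α = {1 2, 0}, β = {2 2, P, 0, P P P}. Rewrite as E → β E' and E' → α E' | ε.
For P: α = {0 2}, β = {1 1, E P 1}. Rewrite as P → β P' and P' → α P' | ε.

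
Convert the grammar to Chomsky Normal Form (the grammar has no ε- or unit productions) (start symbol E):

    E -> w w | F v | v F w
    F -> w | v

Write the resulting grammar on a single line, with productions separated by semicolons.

Introduce a nonterminal for each terminal appearing in a rule of length ≥ 2: X1 → w, X2 → v.
Binarize each right-hand side of length ≥ 3 by chaining fresh nonterminals (Y1, Y2, …): affected rules were E → X2 F X1.

E -> X1 X1 | F X2 | X2 Y1; F -> w | v; X1 -> w; X2 -> v; Y1 -> F X1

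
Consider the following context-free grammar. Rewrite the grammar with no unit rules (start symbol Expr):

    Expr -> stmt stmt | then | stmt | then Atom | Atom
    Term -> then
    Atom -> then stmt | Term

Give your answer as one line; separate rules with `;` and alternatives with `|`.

Unit pairs: Atom ⇒* {Term}; Expr ⇒* {Atom, Term}.
For every A with A ⇒* B via unit rules, add B's non-unit alternatives to A; then delete every rule of the form X → Y.

Expr -> then | then stmt | stmt stmt | stmt | then Atom; Term -> then; Atom -> then | then stmt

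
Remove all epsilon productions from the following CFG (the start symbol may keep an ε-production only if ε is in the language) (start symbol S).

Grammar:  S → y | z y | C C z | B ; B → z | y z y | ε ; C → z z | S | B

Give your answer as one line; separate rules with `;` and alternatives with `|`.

Nullable set = {B, C, S}.
ε ∈ L(G) since S is nullable, so keep S → ε.
Add the nullable-subset variants: S → C C z gives C C z | C z | z.

S → y | z y | C C z | C z | z | B | ε; B → z | y z y; C → z z | S | B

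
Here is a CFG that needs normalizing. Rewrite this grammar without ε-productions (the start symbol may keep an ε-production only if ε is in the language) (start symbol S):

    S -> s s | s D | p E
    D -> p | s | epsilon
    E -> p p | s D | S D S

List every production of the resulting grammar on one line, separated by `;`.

S -> s s | s D | s | p E; D -> p | s; E -> p p | s D | s | S D S | S S

Nullable set = {D}.
ε ∉ L(G), so no ε-production is kept.
Expand every rule over subsets of its nullable positions: S → s D gives s D | s. E → s D gives s D | s. E → S D S gives S D S | S S.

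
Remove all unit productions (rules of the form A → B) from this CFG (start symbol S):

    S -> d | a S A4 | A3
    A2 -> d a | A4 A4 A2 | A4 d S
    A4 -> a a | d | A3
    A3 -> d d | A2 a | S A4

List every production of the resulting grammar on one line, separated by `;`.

S -> d | a S A4 | d d | A2 a | S A4; A2 -> d a | A4 A4 A2 | A4 d S; A4 -> a a | d | d d | A2 a | S A4; A3 -> d d | A2 a | S A4

Unit pairs: A4 ⇒* {A3}; S ⇒* {A3}.
Replace each nonterminal's rules with the union of the non-unit rules of every nonterminal it unit-derives.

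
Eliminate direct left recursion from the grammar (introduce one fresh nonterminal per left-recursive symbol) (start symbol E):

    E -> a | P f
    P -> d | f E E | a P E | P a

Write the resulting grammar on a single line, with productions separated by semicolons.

P is directly left-recursive.
For P: α = {a}, β = {d, f E E, a P E}. Rewrite as P → β P' and P' → α P' | ε.

E -> a | P f; P -> d P' | f E E P' | a P E P'; P' -> a P' | ε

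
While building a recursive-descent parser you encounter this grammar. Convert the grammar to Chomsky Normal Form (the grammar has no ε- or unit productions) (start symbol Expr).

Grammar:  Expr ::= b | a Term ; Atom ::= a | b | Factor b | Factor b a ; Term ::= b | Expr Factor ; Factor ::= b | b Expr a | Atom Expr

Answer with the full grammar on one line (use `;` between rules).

Expr ::= b | X1 Term; Atom ::= a | b | Factor X2 | Factor Y1; Term ::= b | Expr Factor; Factor ::= b | X2 Y2 | Atom Expr; X1 ::= a; X2 ::= b; Y1 ::= X2 X1; Y2 ::= Expr X1

Introduce a nonterminal for each terminal appearing in a rule of length ≥ 2: X1 → a, X2 → b.
Binarize each right-hand side of length ≥ 3 by chaining fresh nonterminals (Y1, Y2, …): affected rules were Atom → Factor X2 X1; Factor → X2 Expr X1.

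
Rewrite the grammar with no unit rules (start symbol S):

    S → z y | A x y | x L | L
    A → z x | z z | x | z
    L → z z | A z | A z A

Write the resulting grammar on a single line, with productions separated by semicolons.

S → z z | A z | A z A | z y | A x y | x L; A → z x | z z | x | z; L → z z | A z | A z A

Unit pairs: S ⇒* {L}.
For every A with A ⇒* B via unit rules, add B's non-unit alternatives to A; then delete every rule of the form X → Y.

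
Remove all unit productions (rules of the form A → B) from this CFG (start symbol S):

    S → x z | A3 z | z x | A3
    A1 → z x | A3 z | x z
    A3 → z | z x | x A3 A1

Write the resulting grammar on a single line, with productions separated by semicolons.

Unit pairs: S ⇒* {A3}.
For each unit pair (A, B), copy every non-unit production of B to A, then drop all unit productions.

S → x z | A3 z | z x | z | x A3 A1; A1 → z x | A3 z | x z; A3 → z | z x | x A3 A1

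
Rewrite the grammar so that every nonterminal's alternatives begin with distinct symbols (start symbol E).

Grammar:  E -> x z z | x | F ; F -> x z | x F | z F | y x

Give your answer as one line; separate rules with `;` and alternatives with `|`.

E has alternatives sharing prefix 'x': factor to E → x E' with E' → z z | ε.
F has alternatives sharing prefix 'x': factor to F → x F' with F' → z | F.

E -> F | x E'; F -> z F | y x | x F'; E' -> z z | ε; F' -> z | F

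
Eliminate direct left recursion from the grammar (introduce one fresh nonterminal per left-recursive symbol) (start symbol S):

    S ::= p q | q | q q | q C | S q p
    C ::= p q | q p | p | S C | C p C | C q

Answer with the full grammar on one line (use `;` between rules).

S ::= p q S' | q S' | q q S' | q C S'; C ::= p q C' | q p C' | p C' | S C C'; S' ::= q p S' | ε; C' ::= p C C' | q C' | ε

S, C are directly left-recursive.
For S: α = {q p}, β = {p q, q, q q, q C}. Rewrite as S → β S' and S' → α S' | ε.
For C: α = {p C, q}, β = {p q, q p, p, S C}. Rewrite as C → β C' and C' → α C' | ε.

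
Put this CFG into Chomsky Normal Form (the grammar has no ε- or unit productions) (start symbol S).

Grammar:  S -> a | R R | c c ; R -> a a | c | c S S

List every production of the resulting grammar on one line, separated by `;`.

Introduce a nonterminal for each terminal appearing in a rule of length ≥ 2: X1 → c, X2 → a.
Binarize each right-hand side of length ≥ 3 by chaining fresh nonterminals (Y1, Y2, …): affected rules were R → X1 S S.

S -> a | R R | X1 X1; R -> X2 X2 | c | X1 Y1; X1 -> c; X2 -> a; Y1 -> S S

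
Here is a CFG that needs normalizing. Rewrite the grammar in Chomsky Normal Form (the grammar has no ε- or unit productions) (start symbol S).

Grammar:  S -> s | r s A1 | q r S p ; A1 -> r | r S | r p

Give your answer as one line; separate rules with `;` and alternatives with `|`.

Introduce a nonterminal for each terminal appearing in a rule of length ≥ 2: X1 → r, X2 → s, X3 → q, X4 → p.
Binarize each right-hand side of length ≥ 3 by chaining fresh nonterminals (Y1, Y2, …): affected rules were S → X1 X2 A1; S → X3 X1 S X4.

S -> s | X1 Y1 | X3 Y2; A1 -> r | X1 S | X1 X4; X1 -> r; X2 -> s; X3 -> q; X4 -> p; Y1 -> X2 A1; Y2 -> X1 Y3; Y3 -> S X4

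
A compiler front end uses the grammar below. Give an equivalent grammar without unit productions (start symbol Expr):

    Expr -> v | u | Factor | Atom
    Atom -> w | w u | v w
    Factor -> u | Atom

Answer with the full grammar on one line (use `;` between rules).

Unit pairs: Expr ⇒* {Atom, Factor}; Factor ⇒* {Atom}.
Replace each nonterminal's rules with the union of the non-unit rules of every nonterminal it unit-derives.

Expr -> w | w u | v w | u | v; Atom -> w | w u | v w; Factor -> w | w u | v w | u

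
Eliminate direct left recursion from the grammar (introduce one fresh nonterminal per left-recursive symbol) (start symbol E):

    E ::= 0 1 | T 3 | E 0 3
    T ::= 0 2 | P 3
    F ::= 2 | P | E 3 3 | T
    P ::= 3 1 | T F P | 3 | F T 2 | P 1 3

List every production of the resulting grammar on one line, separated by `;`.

E ::= 0 1 E' | T 3 E'; T ::= 0 2 | P 3; F ::= 2 | P | E 3 3 | T; P ::= 3 1 P' | T F P P' | 3 P' | F T 2 P'; E' ::= 0 3 E' | eps; P' ::= 1 3 P' | eps

E, P are directly left-recursive.
For E: α = {0 3}, β = {0 1, T 3}. Rewrite as E → β E' and E' → α E' | ε.
For P: α = {1 3}, β = {3 1, T F P, 3, F T 2}. Rewrite as P → β P' and P' → α P' | ε.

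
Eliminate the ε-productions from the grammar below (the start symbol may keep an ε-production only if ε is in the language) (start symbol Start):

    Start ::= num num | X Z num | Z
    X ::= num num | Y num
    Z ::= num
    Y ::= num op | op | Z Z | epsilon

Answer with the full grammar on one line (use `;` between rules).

The nullable symbols are {Y}.
ε ∉ L(G), so no ε-production is kept.
For each production, add variants omitting each subset of nullable occurrences: X → Y num gives Y num | num.

Start ::= num num | X Z num | Z; X ::= num num | Y num | num; Z ::= num; Y ::= num op | op | Z Z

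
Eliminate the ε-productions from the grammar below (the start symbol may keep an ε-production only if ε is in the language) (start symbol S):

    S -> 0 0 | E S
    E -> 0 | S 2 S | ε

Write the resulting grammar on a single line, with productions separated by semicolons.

Nullable set = {E}.
ε ∉ L(G), so no ε-production is kept.

S -> 0 0 | E S; E -> 0 | S 2 S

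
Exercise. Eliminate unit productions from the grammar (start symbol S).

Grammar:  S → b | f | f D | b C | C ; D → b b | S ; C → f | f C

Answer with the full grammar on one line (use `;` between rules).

S → f | f C | b | f D | b C; D → b | f | f D | b C | f C | b b; C → f | f C

Unit pairs: D ⇒* {C, S}; S ⇒* {C}.
Replace each nonterminal's rules with the union of the non-unit rules of every nonterminal it unit-derives.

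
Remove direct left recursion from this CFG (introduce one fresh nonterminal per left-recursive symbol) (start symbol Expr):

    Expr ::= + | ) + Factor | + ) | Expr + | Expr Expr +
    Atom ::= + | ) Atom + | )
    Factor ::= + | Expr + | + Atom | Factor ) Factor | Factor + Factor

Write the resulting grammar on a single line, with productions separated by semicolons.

Directly left-recursive nonterminals: Expr, Factor.
For Expr: α = {+, Expr +}, β = {+, ) + Factor, + )}. Rewrite as Expr → β Expr1 and Expr1 → α Expr1 | ε.
For Factor: α = {) Factor, + Factor}, β = {+, Expr +, + Atom}. Rewrite as Factor → β Factor1 and Factor1 → α Factor1 | ε.

Expr ::= + Expr1 | ) + Factor Expr1 | + ) Expr1; Atom ::= + | ) Atom + | ); Factor ::= + Factor1 | Expr + Factor1 | + Atom Factor1; Expr1 ::= + Expr1 | Expr + Expr1 | epsilon; Factor1 ::= ) Factor Factor1 | + Factor Factor1 | epsilon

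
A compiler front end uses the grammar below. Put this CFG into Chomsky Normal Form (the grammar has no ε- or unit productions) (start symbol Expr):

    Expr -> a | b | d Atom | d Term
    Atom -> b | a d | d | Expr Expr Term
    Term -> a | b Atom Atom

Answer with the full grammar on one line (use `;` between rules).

Introduce a nonterminal for each terminal appearing in a rule of length ≥ 2: X1 → d, X2 → a, X3 → b.
Binarize each right-hand side of length ≥ 3 by chaining fresh nonterminals (Y1, Y2, …): affected rules were Atom → Expr Expr Term; Term → X3 Atom Atom.

Expr -> a | b | X1 Atom | X1 Term; Atom -> b | X2 X1 | d | Expr Y1; Term -> a | X3 Y2; X1 -> d; X2 -> a; X3 -> b; Y1 -> Expr Term; Y2 -> Atom Atom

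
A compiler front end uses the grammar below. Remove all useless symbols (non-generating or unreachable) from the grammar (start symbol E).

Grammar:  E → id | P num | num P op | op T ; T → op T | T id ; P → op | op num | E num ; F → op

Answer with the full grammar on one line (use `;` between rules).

Generating nonterminals: {E, F, P}.
Reachable from E after that: {E, P}.
Removed useless symbols: {F, T} and every production mentioning them.

E → id | P num | num P op; P → op | op num | E num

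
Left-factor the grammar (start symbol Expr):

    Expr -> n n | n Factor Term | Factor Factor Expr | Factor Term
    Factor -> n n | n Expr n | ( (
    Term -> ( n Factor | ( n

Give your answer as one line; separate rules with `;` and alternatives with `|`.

Expr -> n Expr1 | Factor Expr2; Factor -> ( ( | n Factor1; Term -> ( n Term1; Expr1 -> n | Factor Term; Expr2 -> Factor Expr | Term; Factor1 -> n | Expr n; Term1 -> Factor | ε

Expr has alternatives sharing prefix 'n': factor to Expr → n Expr1 with Expr1 → n | Factor Term.
Expr has alternatives sharing prefix 'Factor': factor to Expr → Factor Expr2 with Expr2 → Factor Expr | Term.
Factor has alternatives sharing prefix 'n': factor to Factor → n Factor1 with Factor1 → n | Expr n.
Term has alternatives sharing prefix '( n': factor to Term → ( n Term1 with Term1 → Factor | ε.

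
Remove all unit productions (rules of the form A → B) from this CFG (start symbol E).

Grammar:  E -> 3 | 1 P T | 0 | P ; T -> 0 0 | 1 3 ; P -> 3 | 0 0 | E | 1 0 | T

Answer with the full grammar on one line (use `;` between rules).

Unit pairs: E ⇒* {P, T}; P ⇒* {E, T}.
For every A with A ⇒* B via unit rules, add B's non-unit alternatives to A; then delete every rule of the form X → Y.

E -> 3 | 1 P T | 0 | 0 0 | 1 0 | 1 3; T -> 0 0 | 1 3; P -> 3 | 1 P T | 0 | 0 0 | 1 0 | 1 3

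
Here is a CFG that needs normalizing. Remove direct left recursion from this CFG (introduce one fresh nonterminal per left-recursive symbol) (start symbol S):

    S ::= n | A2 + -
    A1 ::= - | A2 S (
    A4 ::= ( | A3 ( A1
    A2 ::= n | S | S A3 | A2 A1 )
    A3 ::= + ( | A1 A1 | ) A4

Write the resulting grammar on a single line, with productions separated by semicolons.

S ::= n | A2 + -; A1 ::= - | A2 S (; A4 ::= ( | A3 ( A1; A2 ::= n A2' | S A2' | S A3 A2'; A3 ::= + ( | A1 A1 | ) A4; A2' ::= A1 ) A2' | ε

Directly left-recursive nonterminal: A2.
For A2: α = {A1 )}, β = {n, S, S A3}. Rewrite as A2 → β A2' and A2' → α A2' | ε.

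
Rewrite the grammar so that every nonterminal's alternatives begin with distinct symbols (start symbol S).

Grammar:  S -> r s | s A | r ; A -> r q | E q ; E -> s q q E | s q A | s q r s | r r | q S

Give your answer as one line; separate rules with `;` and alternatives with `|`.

S has alternatives sharing prefix 'r': factor to S → r S' with S' → s | ε.
E has alternatives sharing prefix 's q': factor to E → s q E' with E' → q E | A | r s.

S -> s A | r S'; A -> r q | E q; E -> r r | q S | s q E'; S' -> s | ε; E' -> q E | A | r s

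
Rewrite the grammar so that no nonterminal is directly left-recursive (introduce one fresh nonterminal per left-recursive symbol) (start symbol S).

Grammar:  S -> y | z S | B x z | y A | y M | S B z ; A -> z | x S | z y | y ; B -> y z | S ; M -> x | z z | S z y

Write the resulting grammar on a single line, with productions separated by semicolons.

S -> y S' | z S S' | B x z S' | y A S' | y M S'; A -> z | x S | z y | y; B -> y z | S; M -> x | z z | S z y; S' -> B z S' | epsilon

Left recursion appears on S.
For S: α = {B z}, β = {y, z S, B x z, y A, y M}. Rewrite as S → β S' and S' → α S' | ε.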